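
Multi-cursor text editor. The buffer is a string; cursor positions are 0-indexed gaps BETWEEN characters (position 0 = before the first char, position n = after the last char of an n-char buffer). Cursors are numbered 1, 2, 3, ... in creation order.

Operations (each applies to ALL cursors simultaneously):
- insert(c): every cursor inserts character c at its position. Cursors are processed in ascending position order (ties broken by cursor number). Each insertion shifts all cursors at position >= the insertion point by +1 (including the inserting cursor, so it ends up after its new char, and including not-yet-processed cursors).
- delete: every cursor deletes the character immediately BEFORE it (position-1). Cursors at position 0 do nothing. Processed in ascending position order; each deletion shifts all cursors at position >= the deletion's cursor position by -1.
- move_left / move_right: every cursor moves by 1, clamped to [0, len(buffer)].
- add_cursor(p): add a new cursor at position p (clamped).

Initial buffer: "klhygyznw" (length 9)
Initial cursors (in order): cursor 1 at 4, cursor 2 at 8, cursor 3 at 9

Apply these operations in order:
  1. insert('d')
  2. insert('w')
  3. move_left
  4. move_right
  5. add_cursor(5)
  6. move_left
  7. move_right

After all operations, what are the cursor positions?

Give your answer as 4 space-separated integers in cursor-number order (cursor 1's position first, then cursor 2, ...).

After op 1 (insert('d')): buffer="klhydgyzndwd" (len 12), cursors c1@5 c2@10 c3@12, authorship ....1....2.3
After op 2 (insert('w')): buffer="klhydwgyzndwwdw" (len 15), cursors c1@6 c2@12 c3@15, authorship ....11....22.33
After op 3 (move_left): buffer="klhydwgyzndwwdw" (len 15), cursors c1@5 c2@11 c3@14, authorship ....11....22.33
After op 4 (move_right): buffer="klhydwgyzndwwdw" (len 15), cursors c1@6 c2@12 c3@15, authorship ....11....22.33
After op 5 (add_cursor(5)): buffer="klhydwgyzndwwdw" (len 15), cursors c4@5 c1@6 c2@12 c3@15, authorship ....11....22.33
After op 6 (move_left): buffer="klhydwgyzndwwdw" (len 15), cursors c4@4 c1@5 c2@11 c3@14, authorship ....11....22.33
After op 7 (move_right): buffer="klhydwgyzndwwdw" (len 15), cursors c4@5 c1@6 c2@12 c3@15, authorship ....11....22.33

Answer: 6 12 15 5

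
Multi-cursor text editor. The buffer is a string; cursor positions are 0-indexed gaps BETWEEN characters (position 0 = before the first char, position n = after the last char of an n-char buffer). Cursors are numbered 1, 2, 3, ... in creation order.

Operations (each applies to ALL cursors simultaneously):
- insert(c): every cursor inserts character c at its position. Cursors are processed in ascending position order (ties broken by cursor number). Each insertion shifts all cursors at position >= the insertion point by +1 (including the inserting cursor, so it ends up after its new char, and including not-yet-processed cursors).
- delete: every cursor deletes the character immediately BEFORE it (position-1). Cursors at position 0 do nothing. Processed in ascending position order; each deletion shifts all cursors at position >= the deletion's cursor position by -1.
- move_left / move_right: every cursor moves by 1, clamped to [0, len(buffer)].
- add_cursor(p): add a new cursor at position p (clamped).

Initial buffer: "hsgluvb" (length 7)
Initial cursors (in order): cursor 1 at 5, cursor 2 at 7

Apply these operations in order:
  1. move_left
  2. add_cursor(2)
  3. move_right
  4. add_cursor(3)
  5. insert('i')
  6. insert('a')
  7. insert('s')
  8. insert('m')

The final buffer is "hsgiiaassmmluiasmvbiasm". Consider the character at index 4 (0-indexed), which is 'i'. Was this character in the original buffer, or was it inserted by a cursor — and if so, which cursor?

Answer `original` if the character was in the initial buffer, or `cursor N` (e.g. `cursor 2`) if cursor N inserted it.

After op 1 (move_left): buffer="hsgluvb" (len 7), cursors c1@4 c2@6, authorship .......
After op 2 (add_cursor(2)): buffer="hsgluvb" (len 7), cursors c3@2 c1@4 c2@6, authorship .......
After op 3 (move_right): buffer="hsgluvb" (len 7), cursors c3@3 c1@5 c2@7, authorship .......
After op 4 (add_cursor(3)): buffer="hsgluvb" (len 7), cursors c3@3 c4@3 c1@5 c2@7, authorship .......
After op 5 (insert('i')): buffer="hsgiiluivbi" (len 11), cursors c3@5 c4@5 c1@8 c2@11, authorship ...34..1..2
After op 6 (insert('a')): buffer="hsgiiaaluiavbia" (len 15), cursors c3@7 c4@7 c1@11 c2@15, authorship ...3434..11..22
After op 7 (insert('s')): buffer="hsgiiaassluiasvbias" (len 19), cursors c3@9 c4@9 c1@14 c2@19, authorship ...343434..111..222
After op 8 (insert('m')): buffer="hsgiiaassmmluiasmvbiasm" (len 23), cursors c3@11 c4@11 c1@17 c2@23, authorship ...34343434..1111..2222
Authorship (.=original, N=cursor N): . . . 3 4 3 4 3 4 3 4 . . 1 1 1 1 . . 2 2 2 2
Index 4: author = 4

Answer: cursor 4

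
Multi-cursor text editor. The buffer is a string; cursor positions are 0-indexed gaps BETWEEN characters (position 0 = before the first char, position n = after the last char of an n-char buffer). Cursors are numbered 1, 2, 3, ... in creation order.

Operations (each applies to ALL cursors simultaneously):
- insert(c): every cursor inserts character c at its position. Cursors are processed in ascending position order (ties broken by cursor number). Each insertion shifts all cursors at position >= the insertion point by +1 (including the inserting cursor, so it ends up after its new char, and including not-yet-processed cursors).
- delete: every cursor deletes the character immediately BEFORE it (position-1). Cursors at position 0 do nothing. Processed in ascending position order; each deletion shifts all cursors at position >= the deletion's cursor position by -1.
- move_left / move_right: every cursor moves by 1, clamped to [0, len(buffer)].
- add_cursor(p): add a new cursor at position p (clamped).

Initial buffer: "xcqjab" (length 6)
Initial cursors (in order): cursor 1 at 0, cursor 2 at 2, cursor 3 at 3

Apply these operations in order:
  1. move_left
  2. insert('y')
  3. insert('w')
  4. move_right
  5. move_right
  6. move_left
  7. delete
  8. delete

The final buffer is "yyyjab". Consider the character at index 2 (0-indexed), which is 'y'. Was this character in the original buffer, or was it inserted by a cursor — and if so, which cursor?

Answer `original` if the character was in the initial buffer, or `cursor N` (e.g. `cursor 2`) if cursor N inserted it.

After op 1 (move_left): buffer="xcqjab" (len 6), cursors c1@0 c2@1 c3@2, authorship ......
After op 2 (insert('y')): buffer="yxycyqjab" (len 9), cursors c1@1 c2@3 c3@5, authorship 1.2.3....
After op 3 (insert('w')): buffer="ywxywcywqjab" (len 12), cursors c1@2 c2@5 c3@8, authorship 11.22.33....
After op 4 (move_right): buffer="ywxywcywqjab" (len 12), cursors c1@3 c2@6 c3@9, authorship 11.22.33....
After op 5 (move_right): buffer="ywxywcywqjab" (len 12), cursors c1@4 c2@7 c3@10, authorship 11.22.33....
After op 6 (move_left): buffer="ywxywcywqjab" (len 12), cursors c1@3 c2@6 c3@9, authorship 11.22.33....
After op 7 (delete): buffer="ywywywjab" (len 9), cursors c1@2 c2@4 c3@6, authorship 112233...
After op 8 (delete): buffer="yyyjab" (len 6), cursors c1@1 c2@2 c3@3, authorship 123...
Authorship (.=original, N=cursor N): 1 2 3 . . .
Index 2: author = 3

Answer: cursor 3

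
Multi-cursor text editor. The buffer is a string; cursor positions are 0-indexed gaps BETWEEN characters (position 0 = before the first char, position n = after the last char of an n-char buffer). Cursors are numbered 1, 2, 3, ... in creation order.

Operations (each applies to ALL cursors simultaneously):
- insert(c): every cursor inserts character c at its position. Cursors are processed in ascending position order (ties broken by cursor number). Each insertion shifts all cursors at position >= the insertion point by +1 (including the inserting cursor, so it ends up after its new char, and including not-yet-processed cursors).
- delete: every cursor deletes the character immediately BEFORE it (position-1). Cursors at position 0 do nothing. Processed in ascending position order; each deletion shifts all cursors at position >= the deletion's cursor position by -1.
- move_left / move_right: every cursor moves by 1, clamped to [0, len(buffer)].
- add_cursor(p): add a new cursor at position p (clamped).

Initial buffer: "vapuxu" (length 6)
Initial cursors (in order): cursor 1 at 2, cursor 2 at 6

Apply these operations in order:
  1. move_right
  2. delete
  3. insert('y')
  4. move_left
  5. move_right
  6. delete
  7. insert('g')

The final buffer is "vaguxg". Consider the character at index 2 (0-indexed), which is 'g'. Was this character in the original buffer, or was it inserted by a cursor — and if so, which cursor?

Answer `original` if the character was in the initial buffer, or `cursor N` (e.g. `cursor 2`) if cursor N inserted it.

After op 1 (move_right): buffer="vapuxu" (len 6), cursors c1@3 c2@6, authorship ......
After op 2 (delete): buffer="vaux" (len 4), cursors c1@2 c2@4, authorship ....
After op 3 (insert('y')): buffer="vayuxy" (len 6), cursors c1@3 c2@6, authorship ..1..2
After op 4 (move_left): buffer="vayuxy" (len 6), cursors c1@2 c2@5, authorship ..1..2
After op 5 (move_right): buffer="vayuxy" (len 6), cursors c1@3 c2@6, authorship ..1..2
After op 6 (delete): buffer="vaux" (len 4), cursors c1@2 c2@4, authorship ....
After op 7 (insert('g')): buffer="vaguxg" (len 6), cursors c1@3 c2@6, authorship ..1..2
Authorship (.=original, N=cursor N): . . 1 . . 2
Index 2: author = 1

Answer: cursor 1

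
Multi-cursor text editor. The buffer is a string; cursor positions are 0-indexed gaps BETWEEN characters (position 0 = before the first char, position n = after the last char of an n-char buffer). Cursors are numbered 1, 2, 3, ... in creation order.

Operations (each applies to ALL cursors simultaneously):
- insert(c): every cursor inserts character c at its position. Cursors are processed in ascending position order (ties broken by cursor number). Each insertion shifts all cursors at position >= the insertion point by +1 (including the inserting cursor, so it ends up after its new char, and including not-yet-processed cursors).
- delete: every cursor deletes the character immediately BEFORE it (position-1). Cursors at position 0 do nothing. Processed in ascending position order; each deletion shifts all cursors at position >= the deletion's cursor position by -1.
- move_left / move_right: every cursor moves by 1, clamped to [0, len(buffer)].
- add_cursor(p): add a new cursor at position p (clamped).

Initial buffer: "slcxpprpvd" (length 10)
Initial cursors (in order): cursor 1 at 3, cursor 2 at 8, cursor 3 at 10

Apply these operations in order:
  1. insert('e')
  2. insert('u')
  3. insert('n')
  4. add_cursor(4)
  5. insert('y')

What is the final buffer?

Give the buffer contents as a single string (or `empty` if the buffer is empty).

Answer: slceyunyxpprpeunyvdeuny

Derivation:
After op 1 (insert('e')): buffer="slcexpprpevde" (len 13), cursors c1@4 c2@10 c3@13, authorship ...1.....2..3
After op 2 (insert('u')): buffer="slceuxpprpeuvdeu" (len 16), cursors c1@5 c2@12 c3@16, authorship ...11.....22..33
After op 3 (insert('n')): buffer="slceunxpprpeunvdeun" (len 19), cursors c1@6 c2@14 c3@19, authorship ...111.....222..333
After op 4 (add_cursor(4)): buffer="slceunxpprpeunvdeun" (len 19), cursors c4@4 c1@6 c2@14 c3@19, authorship ...111.....222..333
After op 5 (insert('y')): buffer="slceyunyxpprpeunyvdeuny" (len 23), cursors c4@5 c1@8 c2@17 c3@23, authorship ...14111.....2222..3333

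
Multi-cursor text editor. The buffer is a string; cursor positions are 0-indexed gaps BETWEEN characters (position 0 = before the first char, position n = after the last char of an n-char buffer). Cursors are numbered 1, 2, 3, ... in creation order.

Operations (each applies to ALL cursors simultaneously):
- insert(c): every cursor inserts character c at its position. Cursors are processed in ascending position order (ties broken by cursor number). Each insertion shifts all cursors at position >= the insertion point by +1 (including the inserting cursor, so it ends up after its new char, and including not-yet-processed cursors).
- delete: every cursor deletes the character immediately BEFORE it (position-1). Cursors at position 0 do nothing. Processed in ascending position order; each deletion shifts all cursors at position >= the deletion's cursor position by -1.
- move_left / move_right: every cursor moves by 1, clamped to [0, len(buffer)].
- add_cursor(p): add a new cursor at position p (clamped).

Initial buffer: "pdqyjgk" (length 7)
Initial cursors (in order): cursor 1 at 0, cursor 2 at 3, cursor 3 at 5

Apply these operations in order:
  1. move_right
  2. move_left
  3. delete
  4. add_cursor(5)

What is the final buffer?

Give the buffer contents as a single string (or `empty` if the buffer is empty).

Answer: pdygk

Derivation:
After op 1 (move_right): buffer="pdqyjgk" (len 7), cursors c1@1 c2@4 c3@6, authorship .......
After op 2 (move_left): buffer="pdqyjgk" (len 7), cursors c1@0 c2@3 c3@5, authorship .......
After op 3 (delete): buffer="pdygk" (len 5), cursors c1@0 c2@2 c3@3, authorship .....
After op 4 (add_cursor(5)): buffer="pdygk" (len 5), cursors c1@0 c2@2 c3@3 c4@5, authorship .....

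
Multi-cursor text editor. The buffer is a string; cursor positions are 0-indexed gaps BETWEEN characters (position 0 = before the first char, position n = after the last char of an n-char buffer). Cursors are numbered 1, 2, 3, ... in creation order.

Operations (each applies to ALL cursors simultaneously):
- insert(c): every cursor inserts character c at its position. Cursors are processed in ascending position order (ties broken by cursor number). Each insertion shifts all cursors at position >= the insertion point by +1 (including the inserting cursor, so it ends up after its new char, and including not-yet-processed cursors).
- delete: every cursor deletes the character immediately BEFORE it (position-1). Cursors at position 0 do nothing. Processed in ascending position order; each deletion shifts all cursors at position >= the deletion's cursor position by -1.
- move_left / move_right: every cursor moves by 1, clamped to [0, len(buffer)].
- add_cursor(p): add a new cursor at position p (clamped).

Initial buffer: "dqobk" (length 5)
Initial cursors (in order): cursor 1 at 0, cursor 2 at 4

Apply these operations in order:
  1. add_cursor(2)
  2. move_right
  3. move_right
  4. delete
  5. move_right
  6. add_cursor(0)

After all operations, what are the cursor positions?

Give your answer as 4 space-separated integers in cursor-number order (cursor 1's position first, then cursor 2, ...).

Answer: 2 2 2 0

Derivation:
After op 1 (add_cursor(2)): buffer="dqobk" (len 5), cursors c1@0 c3@2 c2@4, authorship .....
After op 2 (move_right): buffer="dqobk" (len 5), cursors c1@1 c3@3 c2@5, authorship .....
After op 3 (move_right): buffer="dqobk" (len 5), cursors c1@2 c3@4 c2@5, authorship .....
After op 4 (delete): buffer="do" (len 2), cursors c1@1 c2@2 c3@2, authorship ..
After op 5 (move_right): buffer="do" (len 2), cursors c1@2 c2@2 c3@2, authorship ..
After op 6 (add_cursor(0)): buffer="do" (len 2), cursors c4@0 c1@2 c2@2 c3@2, authorship ..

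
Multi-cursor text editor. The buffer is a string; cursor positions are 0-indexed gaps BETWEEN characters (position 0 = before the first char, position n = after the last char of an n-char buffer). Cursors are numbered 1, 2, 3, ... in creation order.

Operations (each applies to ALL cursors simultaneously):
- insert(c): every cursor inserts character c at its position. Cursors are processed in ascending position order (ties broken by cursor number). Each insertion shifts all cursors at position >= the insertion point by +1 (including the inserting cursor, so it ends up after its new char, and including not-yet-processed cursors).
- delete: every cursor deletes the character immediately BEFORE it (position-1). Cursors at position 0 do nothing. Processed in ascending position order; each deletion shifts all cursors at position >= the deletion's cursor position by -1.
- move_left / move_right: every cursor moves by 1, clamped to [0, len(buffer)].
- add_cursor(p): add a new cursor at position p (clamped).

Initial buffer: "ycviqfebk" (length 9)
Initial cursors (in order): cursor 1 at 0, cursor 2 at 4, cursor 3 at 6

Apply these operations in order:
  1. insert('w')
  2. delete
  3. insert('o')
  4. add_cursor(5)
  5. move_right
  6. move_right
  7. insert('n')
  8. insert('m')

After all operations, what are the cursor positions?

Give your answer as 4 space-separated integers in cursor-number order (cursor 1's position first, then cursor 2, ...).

Answer: 5 14 19 11

Derivation:
After op 1 (insert('w')): buffer="wycviwqfwebk" (len 12), cursors c1@1 c2@6 c3@9, authorship 1....2..3...
After op 2 (delete): buffer="ycviqfebk" (len 9), cursors c1@0 c2@4 c3@6, authorship .........
After op 3 (insert('o')): buffer="oycvioqfoebk" (len 12), cursors c1@1 c2@6 c3@9, authorship 1....2..3...
After op 4 (add_cursor(5)): buffer="oycvioqfoebk" (len 12), cursors c1@1 c4@5 c2@6 c3@9, authorship 1....2..3...
After op 5 (move_right): buffer="oycvioqfoebk" (len 12), cursors c1@2 c4@6 c2@7 c3@10, authorship 1....2..3...
After op 6 (move_right): buffer="oycvioqfoebk" (len 12), cursors c1@3 c4@7 c2@8 c3@11, authorship 1....2..3...
After op 7 (insert('n')): buffer="oycnvioqnfnoebnk" (len 16), cursors c1@4 c4@9 c2@11 c3@15, authorship 1..1..2.4.23..3.
After op 8 (insert('m')): buffer="oycnmvioqnmfnmoebnmk" (len 20), cursors c1@5 c4@11 c2@14 c3@19, authorship 1..11..2.44.223..33.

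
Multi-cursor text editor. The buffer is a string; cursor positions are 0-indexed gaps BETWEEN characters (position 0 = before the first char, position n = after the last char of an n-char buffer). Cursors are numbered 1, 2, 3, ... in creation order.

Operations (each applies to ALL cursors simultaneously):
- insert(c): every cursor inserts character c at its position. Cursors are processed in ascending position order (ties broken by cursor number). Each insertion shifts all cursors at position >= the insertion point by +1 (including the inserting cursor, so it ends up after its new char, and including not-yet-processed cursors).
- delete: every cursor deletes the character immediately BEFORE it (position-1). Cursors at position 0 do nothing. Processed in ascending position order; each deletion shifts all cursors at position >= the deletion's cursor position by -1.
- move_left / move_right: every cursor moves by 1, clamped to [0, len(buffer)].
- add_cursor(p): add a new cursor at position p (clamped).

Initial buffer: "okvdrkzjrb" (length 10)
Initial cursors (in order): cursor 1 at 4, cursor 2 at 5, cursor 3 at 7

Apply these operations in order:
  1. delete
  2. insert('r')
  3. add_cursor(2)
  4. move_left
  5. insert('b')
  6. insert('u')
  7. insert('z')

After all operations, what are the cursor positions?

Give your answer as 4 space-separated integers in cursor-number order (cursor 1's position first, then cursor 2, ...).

Answer: 13 13 18 4

Derivation:
After op 1 (delete): buffer="okvkjrb" (len 7), cursors c1@3 c2@3 c3@4, authorship .......
After op 2 (insert('r')): buffer="okvrrkrjrb" (len 10), cursors c1@5 c2@5 c3@7, authorship ...12.3...
After op 3 (add_cursor(2)): buffer="okvrrkrjrb" (len 10), cursors c4@2 c1@5 c2@5 c3@7, authorship ...12.3...
After op 4 (move_left): buffer="okvrrkrjrb" (len 10), cursors c4@1 c1@4 c2@4 c3@6, authorship ...12.3...
After op 5 (insert('b')): buffer="obkvrbbrkbrjrb" (len 14), cursors c4@2 c1@7 c2@7 c3@10, authorship .4..1122.33...
After op 6 (insert('u')): buffer="obukvrbbuurkburjrb" (len 18), cursors c4@3 c1@10 c2@10 c3@14, authorship .44..112122.333...
After op 7 (insert('z')): buffer="obuzkvrbbuuzzrkbuzrjrb" (len 22), cursors c4@4 c1@13 c2@13 c3@18, authorship .444..11212122.3333...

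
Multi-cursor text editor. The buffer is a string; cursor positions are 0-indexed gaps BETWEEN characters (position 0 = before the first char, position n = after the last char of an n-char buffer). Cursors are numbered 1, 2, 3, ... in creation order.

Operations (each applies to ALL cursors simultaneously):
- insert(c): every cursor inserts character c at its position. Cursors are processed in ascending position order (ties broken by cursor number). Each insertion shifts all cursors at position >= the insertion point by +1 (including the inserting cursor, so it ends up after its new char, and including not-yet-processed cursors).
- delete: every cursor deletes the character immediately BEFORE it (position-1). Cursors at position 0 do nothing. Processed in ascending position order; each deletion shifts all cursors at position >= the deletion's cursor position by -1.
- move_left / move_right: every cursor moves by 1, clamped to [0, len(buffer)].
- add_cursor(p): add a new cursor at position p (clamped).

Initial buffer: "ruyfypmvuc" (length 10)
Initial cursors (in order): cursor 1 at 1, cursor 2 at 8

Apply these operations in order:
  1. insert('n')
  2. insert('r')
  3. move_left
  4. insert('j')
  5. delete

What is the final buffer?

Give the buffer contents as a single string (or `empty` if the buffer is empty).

Answer: rnruyfypmvnruc

Derivation:
After op 1 (insert('n')): buffer="rnuyfypmvnuc" (len 12), cursors c1@2 c2@10, authorship .1.......2..
After op 2 (insert('r')): buffer="rnruyfypmvnruc" (len 14), cursors c1@3 c2@12, authorship .11.......22..
After op 3 (move_left): buffer="rnruyfypmvnruc" (len 14), cursors c1@2 c2@11, authorship .11.......22..
After op 4 (insert('j')): buffer="rnjruyfypmvnjruc" (len 16), cursors c1@3 c2@13, authorship .111.......222..
After op 5 (delete): buffer="rnruyfypmvnruc" (len 14), cursors c1@2 c2@11, authorship .11.......22..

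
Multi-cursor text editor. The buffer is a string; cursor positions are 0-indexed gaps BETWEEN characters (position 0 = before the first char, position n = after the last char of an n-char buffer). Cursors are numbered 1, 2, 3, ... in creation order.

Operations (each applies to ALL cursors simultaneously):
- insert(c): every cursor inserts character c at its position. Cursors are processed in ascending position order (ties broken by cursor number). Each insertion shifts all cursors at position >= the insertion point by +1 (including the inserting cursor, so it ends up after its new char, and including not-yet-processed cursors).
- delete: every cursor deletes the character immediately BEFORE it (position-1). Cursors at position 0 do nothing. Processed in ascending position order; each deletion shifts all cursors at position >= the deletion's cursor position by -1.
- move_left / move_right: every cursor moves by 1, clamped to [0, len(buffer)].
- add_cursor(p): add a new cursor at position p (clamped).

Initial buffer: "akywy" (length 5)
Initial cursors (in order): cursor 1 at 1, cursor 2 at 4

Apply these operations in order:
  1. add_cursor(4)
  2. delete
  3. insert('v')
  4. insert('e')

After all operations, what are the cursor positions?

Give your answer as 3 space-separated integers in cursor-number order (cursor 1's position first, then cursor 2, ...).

After op 1 (add_cursor(4)): buffer="akywy" (len 5), cursors c1@1 c2@4 c3@4, authorship .....
After op 2 (delete): buffer="ky" (len 2), cursors c1@0 c2@1 c3@1, authorship ..
After op 3 (insert('v')): buffer="vkvvy" (len 5), cursors c1@1 c2@4 c3@4, authorship 1.23.
After op 4 (insert('e')): buffer="vekvveey" (len 8), cursors c1@2 c2@7 c3@7, authorship 11.2323.

Answer: 2 7 7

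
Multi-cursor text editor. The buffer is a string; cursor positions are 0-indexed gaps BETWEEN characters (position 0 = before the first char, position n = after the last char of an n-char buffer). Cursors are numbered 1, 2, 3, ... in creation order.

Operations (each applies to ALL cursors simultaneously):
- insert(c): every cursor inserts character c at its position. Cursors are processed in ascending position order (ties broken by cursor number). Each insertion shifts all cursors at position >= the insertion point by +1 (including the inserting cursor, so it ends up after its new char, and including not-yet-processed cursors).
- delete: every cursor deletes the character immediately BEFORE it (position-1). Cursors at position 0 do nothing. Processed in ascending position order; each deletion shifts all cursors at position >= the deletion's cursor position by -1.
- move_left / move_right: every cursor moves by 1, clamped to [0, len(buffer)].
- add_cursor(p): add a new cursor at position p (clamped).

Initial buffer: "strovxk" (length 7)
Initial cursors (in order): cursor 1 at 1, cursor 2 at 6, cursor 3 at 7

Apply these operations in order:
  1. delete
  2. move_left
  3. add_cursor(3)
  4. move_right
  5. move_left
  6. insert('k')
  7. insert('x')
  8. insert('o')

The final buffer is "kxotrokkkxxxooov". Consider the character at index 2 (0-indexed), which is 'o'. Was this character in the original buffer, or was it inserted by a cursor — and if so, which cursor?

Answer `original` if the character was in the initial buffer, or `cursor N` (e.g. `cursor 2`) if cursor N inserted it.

After op 1 (delete): buffer="trov" (len 4), cursors c1@0 c2@4 c3@4, authorship ....
After op 2 (move_left): buffer="trov" (len 4), cursors c1@0 c2@3 c3@3, authorship ....
After op 3 (add_cursor(3)): buffer="trov" (len 4), cursors c1@0 c2@3 c3@3 c4@3, authorship ....
After op 4 (move_right): buffer="trov" (len 4), cursors c1@1 c2@4 c3@4 c4@4, authorship ....
After op 5 (move_left): buffer="trov" (len 4), cursors c1@0 c2@3 c3@3 c4@3, authorship ....
After op 6 (insert('k')): buffer="ktrokkkv" (len 8), cursors c1@1 c2@7 c3@7 c4@7, authorship 1...234.
After op 7 (insert('x')): buffer="kxtrokkkxxxv" (len 12), cursors c1@2 c2@11 c3@11 c4@11, authorship 11...234234.
After op 8 (insert('o')): buffer="kxotrokkkxxxooov" (len 16), cursors c1@3 c2@15 c3@15 c4@15, authorship 111...234234234.
Authorship (.=original, N=cursor N): 1 1 1 . . . 2 3 4 2 3 4 2 3 4 .
Index 2: author = 1

Answer: cursor 1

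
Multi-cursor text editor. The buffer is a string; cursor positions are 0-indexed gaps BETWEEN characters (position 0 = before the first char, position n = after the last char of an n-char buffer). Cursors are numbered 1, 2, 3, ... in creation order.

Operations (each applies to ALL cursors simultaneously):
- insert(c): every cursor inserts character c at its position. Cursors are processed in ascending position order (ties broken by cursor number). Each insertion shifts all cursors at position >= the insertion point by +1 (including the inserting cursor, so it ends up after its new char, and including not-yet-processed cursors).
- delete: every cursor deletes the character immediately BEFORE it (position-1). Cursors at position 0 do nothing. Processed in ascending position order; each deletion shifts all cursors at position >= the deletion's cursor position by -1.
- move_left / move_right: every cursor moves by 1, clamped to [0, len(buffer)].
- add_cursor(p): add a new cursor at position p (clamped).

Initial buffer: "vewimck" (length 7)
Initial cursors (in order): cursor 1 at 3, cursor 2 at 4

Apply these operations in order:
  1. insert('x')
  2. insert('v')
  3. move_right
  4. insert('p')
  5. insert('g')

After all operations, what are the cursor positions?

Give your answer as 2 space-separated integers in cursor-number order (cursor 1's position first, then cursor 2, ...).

After op 1 (insert('x')): buffer="vewxixmck" (len 9), cursors c1@4 c2@6, authorship ...1.2...
After op 2 (insert('v')): buffer="vewxvixvmck" (len 11), cursors c1@5 c2@8, authorship ...11.22...
After op 3 (move_right): buffer="vewxvixvmck" (len 11), cursors c1@6 c2@9, authorship ...11.22...
After op 4 (insert('p')): buffer="vewxvipxvmpck" (len 13), cursors c1@7 c2@11, authorship ...11.122.2..
After op 5 (insert('g')): buffer="vewxvipgxvmpgck" (len 15), cursors c1@8 c2@13, authorship ...11.1122.22..

Answer: 8 13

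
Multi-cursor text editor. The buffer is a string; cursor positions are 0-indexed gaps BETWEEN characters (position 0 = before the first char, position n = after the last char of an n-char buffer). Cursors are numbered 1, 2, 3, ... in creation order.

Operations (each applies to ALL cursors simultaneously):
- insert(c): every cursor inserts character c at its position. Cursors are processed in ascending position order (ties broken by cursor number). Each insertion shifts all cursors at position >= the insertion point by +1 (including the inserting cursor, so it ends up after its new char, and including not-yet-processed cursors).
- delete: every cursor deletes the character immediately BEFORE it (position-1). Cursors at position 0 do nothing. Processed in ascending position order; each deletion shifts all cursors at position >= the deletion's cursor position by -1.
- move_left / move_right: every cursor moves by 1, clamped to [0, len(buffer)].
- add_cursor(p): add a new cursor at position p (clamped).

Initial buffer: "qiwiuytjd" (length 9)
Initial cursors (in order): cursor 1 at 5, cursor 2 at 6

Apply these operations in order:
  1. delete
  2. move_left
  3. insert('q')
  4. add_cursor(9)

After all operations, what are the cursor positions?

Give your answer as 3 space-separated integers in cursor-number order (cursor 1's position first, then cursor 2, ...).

Answer: 5 5 9

Derivation:
After op 1 (delete): buffer="qiwitjd" (len 7), cursors c1@4 c2@4, authorship .......
After op 2 (move_left): buffer="qiwitjd" (len 7), cursors c1@3 c2@3, authorship .......
After op 3 (insert('q')): buffer="qiwqqitjd" (len 9), cursors c1@5 c2@5, authorship ...12....
After op 4 (add_cursor(9)): buffer="qiwqqitjd" (len 9), cursors c1@5 c2@5 c3@9, authorship ...12....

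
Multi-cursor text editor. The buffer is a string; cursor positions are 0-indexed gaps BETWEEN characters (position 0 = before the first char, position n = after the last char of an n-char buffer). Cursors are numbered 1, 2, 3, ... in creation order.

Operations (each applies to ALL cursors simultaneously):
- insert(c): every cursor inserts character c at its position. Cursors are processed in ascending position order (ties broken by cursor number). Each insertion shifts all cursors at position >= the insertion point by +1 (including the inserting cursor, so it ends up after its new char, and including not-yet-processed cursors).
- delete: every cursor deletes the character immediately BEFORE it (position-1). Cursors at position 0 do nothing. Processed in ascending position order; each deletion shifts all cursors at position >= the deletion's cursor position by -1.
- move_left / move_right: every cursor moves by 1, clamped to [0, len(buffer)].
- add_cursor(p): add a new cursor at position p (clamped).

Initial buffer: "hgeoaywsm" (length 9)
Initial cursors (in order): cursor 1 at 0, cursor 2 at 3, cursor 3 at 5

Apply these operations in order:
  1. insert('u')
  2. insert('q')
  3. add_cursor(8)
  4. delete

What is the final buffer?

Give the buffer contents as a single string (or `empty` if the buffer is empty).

After op 1 (insert('u')): buffer="uhgeuoauywsm" (len 12), cursors c1@1 c2@5 c3@8, authorship 1...2..3....
After op 2 (insert('q')): buffer="uqhgeuqoauqywsm" (len 15), cursors c1@2 c2@7 c3@11, authorship 11...22..33....
After op 3 (add_cursor(8)): buffer="uqhgeuqoauqywsm" (len 15), cursors c1@2 c2@7 c4@8 c3@11, authorship 11...22..33....
After op 4 (delete): buffer="uhgeuauywsm" (len 11), cursors c1@1 c2@5 c4@5 c3@7, authorship 1...2.3....

Answer: uhgeuauywsm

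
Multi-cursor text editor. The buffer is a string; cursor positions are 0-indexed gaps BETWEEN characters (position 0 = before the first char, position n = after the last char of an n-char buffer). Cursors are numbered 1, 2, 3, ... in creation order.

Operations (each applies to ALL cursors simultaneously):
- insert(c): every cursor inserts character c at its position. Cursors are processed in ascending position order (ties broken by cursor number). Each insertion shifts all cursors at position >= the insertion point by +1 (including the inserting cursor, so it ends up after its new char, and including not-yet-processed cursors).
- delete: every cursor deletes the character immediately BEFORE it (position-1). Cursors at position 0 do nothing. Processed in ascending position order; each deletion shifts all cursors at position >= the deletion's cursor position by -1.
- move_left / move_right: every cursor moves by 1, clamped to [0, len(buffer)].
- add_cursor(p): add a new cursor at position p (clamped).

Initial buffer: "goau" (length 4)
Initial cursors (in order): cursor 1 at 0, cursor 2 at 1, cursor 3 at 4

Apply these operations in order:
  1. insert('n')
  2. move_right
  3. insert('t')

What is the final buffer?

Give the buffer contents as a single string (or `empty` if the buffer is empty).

Answer: ngtnotaunt

Derivation:
After op 1 (insert('n')): buffer="ngnoaun" (len 7), cursors c1@1 c2@3 c3@7, authorship 1.2...3
After op 2 (move_right): buffer="ngnoaun" (len 7), cursors c1@2 c2@4 c3@7, authorship 1.2...3
After op 3 (insert('t')): buffer="ngtnotaunt" (len 10), cursors c1@3 c2@6 c3@10, authorship 1.12.2..33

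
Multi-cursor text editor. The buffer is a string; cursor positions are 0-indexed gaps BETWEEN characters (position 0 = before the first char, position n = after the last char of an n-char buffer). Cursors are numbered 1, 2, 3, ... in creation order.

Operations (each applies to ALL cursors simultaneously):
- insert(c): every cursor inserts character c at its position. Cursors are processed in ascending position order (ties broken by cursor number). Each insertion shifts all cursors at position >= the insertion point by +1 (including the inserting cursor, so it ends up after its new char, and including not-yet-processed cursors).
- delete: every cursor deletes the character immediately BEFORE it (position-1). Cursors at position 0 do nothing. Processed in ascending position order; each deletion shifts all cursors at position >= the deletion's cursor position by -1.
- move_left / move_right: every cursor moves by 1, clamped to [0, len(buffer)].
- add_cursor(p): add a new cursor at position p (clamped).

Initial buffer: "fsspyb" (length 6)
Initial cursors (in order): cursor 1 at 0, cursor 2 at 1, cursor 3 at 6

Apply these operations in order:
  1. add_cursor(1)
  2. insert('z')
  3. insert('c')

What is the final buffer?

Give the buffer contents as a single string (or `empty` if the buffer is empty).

Answer: zcfzzccsspybzc

Derivation:
After op 1 (add_cursor(1)): buffer="fsspyb" (len 6), cursors c1@0 c2@1 c4@1 c3@6, authorship ......
After op 2 (insert('z')): buffer="zfzzsspybz" (len 10), cursors c1@1 c2@4 c4@4 c3@10, authorship 1.24.....3
After op 3 (insert('c')): buffer="zcfzzccsspybzc" (len 14), cursors c1@2 c2@7 c4@7 c3@14, authorship 11.2424.....33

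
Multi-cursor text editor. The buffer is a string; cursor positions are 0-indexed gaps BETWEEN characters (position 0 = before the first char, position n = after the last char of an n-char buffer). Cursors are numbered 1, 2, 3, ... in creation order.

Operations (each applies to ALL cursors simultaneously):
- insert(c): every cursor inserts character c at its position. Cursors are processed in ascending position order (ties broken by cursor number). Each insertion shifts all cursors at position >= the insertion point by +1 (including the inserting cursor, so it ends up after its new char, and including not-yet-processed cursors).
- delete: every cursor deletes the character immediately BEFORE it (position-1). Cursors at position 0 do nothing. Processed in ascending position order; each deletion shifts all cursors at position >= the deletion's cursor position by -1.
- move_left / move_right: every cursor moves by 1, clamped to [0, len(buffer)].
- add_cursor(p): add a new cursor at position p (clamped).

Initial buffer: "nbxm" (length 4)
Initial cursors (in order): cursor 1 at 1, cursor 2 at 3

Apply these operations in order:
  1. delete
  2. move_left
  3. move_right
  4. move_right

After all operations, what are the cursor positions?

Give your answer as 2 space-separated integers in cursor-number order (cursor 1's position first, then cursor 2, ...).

Answer: 2 2

Derivation:
After op 1 (delete): buffer="bm" (len 2), cursors c1@0 c2@1, authorship ..
After op 2 (move_left): buffer="bm" (len 2), cursors c1@0 c2@0, authorship ..
After op 3 (move_right): buffer="bm" (len 2), cursors c1@1 c2@1, authorship ..
After op 4 (move_right): buffer="bm" (len 2), cursors c1@2 c2@2, authorship ..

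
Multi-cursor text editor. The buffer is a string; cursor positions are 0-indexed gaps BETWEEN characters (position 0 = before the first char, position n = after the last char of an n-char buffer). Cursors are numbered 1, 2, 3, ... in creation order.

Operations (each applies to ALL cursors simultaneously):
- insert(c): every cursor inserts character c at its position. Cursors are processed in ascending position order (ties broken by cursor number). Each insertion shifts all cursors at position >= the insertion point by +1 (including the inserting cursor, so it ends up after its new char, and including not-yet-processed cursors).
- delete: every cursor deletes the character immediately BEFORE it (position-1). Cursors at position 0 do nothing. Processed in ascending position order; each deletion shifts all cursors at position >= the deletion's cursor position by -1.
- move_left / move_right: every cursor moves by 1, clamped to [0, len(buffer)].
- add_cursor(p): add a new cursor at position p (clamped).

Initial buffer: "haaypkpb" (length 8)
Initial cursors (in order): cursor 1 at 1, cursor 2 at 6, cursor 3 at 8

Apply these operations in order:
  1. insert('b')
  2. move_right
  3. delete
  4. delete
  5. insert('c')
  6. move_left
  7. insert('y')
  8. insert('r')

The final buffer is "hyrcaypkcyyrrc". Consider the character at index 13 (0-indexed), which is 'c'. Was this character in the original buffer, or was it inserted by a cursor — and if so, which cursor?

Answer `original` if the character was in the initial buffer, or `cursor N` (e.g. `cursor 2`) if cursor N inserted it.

After op 1 (insert('b')): buffer="hbaaypkbpbb" (len 11), cursors c1@2 c2@8 c3@11, authorship .1.....2..3
After op 2 (move_right): buffer="hbaaypkbpbb" (len 11), cursors c1@3 c2@9 c3@11, authorship .1.....2..3
After op 3 (delete): buffer="hbaypkbb" (len 8), cursors c1@2 c2@7 c3@8, authorship .1....2.
After op 4 (delete): buffer="haypk" (len 5), cursors c1@1 c2@5 c3@5, authorship .....
After op 5 (insert('c')): buffer="hcaypkcc" (len 8), cursors c1@2 c2@8 c3@8, authorship .1....23
After op 6 (move_left): buffer="hcaypkcc" (len 8), cursors c1@1 c2@7 c3@7, authorship .1....23
After op 7 (insert('y')): buffer="hycaypkcyyc" (len 11), cursors c1@2 c2@10 c3@10, authorship .11....2233
After op 8 (insert('r')): buffer="hyrcaypkcyyrrc" (len 14), cursors c1@3 c2@13 c3@13, authorship .111....223233
Authorship (.=original, N=cursor N): . 1 1 1 . . . . 2 2 3 2 3 3
Index 13: author = 3

Answer: cursor 3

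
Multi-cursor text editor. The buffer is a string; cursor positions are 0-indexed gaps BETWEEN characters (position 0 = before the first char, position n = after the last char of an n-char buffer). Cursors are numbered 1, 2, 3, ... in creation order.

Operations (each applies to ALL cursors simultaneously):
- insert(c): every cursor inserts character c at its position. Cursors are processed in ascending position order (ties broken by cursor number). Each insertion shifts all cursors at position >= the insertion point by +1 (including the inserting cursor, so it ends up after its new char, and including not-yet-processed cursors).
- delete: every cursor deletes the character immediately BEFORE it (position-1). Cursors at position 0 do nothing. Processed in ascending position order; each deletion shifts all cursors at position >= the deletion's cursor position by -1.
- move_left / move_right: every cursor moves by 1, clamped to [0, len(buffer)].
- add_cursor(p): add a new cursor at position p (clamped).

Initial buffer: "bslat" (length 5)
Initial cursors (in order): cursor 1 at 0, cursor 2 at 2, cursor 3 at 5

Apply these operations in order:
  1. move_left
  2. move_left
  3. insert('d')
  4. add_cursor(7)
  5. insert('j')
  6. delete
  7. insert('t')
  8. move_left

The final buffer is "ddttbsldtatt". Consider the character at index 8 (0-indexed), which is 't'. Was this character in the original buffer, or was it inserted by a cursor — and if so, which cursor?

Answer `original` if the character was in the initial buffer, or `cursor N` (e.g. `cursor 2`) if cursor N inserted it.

Answer: cursor 3

Derivation:
After op 1 (move_left): buffer="bslat" (len 5), cursors c1@0 c2@1 c3@4, authorship .....
After op 2 (move_left): buffer="bslat" (len 5), cursors c1@0 c2@0 c3@3, authorship .....
After op 3 (insert('d')): buffer="ddbsldat" (len 8), cursors c1@2 c2@2 c3@6, authorship 12...3..
After op 4 (add_cursor(7)): buffer="ddbsldat" (len 8), cursors c1@2 c2@2 c3@6 c4@7, authorship 12...3..
After op 5 (insert('j')): buffer="ddjjbsldjajt" (len 12), cursors c1@4 c2@4 c3@9 c4@11, authorship 1212...33.4.
After op 6 (delete): buffer="ddbsldat" (len 8), cursors c1@2 c2@2 c3@6 c4@7, authorship 12...3..
After op 7 (insert('t')): buffer="ddttbsldtatt" (len 12), cursors c1@4 c2@4 c3@9 c4@11, authorship 1212...33.4.
After op 8 (move_left): buffer="ddttbsldtatt" (len 12), cursors c1@3 c2@3 c3@8 c4@10, authorship 1212...33.4.
Authorship (.=original, N=cursor N): 1 2 1 2 . . . 3 3 . 4 .
Index 8: author = 3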